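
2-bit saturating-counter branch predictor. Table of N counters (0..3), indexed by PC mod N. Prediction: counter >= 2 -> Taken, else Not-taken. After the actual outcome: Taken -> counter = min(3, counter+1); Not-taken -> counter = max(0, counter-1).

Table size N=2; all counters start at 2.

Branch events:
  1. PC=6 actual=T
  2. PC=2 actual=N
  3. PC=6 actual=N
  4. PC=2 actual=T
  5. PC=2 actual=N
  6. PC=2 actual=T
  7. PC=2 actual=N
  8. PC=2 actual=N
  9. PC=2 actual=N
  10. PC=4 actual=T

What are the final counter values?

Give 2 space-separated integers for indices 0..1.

Ev 1: PC=6 idx=0 pred=T actual=T -> ctr[0]=3
Ev 2: PC=2 idx=0 pred=T actual=N -> ctr[0]=2
Ev 3: PC=6 idx=0 pred=T actual=N -> ctr[0]=1
Ev 4: PC=2 idx=0 pred=N actual=T -> ctr[0]=2
Ev 5: PC=2 idx=0 pred=T actual=N -> ctr[0]=1
Ev 6: PC=2 idx=0 pred=N actual=T -> ctr[0]=2
Ev 7: PC=2 idx=0 pred=T actual=N -> ctr[0]=1
Ev 8: PC=2 idx=0 pred=N actual=N -> ctr[0]=0
Ev 9: PC=2 idx=0 pred=N actual=N -> ctr[0]=0
Ev 10: PC=4 idx=0 pred=N actual=T -> ctr[0]=1

Answer: 1 2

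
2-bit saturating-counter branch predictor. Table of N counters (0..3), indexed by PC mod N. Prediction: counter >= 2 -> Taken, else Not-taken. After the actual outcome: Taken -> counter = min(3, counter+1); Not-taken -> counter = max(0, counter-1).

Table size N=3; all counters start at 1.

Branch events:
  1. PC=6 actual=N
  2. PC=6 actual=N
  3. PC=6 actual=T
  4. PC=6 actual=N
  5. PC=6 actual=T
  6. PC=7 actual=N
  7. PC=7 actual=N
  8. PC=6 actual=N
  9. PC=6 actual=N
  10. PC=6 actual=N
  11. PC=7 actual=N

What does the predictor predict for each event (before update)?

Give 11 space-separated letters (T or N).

Answer: N N N N N N N N N N N

Derivation:
Ev 1: PC=6 idx=0 pred=N actual=N -> ctr[0]=0
Ev 2: PC=6 idx=0 pred=N actual=N -> ctr[0]=0
Ev 3: PC=6 idx=0 pred=N actual=T -> ctr[0]=1
Ev 4: PC=6 idx=0 pred=N actual=N -> ctr[0]=0
Ev 5: PC=6 idx=0 pred=N actual=T -> ctr[0]=1
Ev 6: PC=7 idx=1 pred=N actual=N -> ctr[1]=0
Ev 7: PC=7 idx=1 pred=N actual=N -> ctr[1]=0
Ev 8: PC=6 idx=0 pred=N actual=N -> ctr[0]=0
Ev 9: PC=6 idx=0 pred=N actual=N -> ctr[0]=0
Ev 10: PC=6 idx=0 pred=N actual=N -> ctr[0]=0
Ev 11: PC=7 idx=1 pred=N actual=N -> ctr[1]=0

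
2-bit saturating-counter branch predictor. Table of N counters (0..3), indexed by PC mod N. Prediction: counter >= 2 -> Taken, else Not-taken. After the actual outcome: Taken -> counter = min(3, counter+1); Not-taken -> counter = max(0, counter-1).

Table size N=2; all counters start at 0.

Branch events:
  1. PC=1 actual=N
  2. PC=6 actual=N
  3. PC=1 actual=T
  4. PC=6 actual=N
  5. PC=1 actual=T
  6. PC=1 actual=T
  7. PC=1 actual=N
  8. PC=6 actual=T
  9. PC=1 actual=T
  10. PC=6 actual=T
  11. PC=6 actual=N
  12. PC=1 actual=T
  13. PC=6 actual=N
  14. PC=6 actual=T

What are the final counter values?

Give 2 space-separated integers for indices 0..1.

Ev 1: PC=1 idx=1 pred=N actual=N -> ctr[1]=0
Ev 2: PC=6 idx=0 pred=N actual=N -> ctr[0]=0
Ev 3: PC=1 idx=1 pred=N actual=T -> ctr[1]=1
Ev 4: PC=6 idx=0 pred=N actual=N -> ctr[0]=0
Ev 5: PC=1 idx=1 pred=N actual=T -> ctr[1]=2
Ev 6: PC=1 idx=1 pred=T actual=T -> ctr[1]=3
Ev 7: PC=1 idx=1 pred=T actual=N -> ctr[1]=2
Ev 8: PC=6 idx=0 pred=N actual=T -> ctr[0]=1
Ev 9: PC=1 idx=1 pred=T actual=T -> ctr[1]=3
Ev 10: PC=6 idx=0 pred=N actual=T -> ctr[0]=2
Ev 11: PC=6 idx=0 pred=T actual=N -> ctr[0]=1
Ev 12: PC=1 idx=1 pred=T actual=T -> ctr[1]=3
Ev 13: PC=6 idx=0 pred=N actual=N -> ctr[0]=0
Ev 14: PC=6 idx=0 pred=N actual=T -> ctr[0]=1

Answer: 1 3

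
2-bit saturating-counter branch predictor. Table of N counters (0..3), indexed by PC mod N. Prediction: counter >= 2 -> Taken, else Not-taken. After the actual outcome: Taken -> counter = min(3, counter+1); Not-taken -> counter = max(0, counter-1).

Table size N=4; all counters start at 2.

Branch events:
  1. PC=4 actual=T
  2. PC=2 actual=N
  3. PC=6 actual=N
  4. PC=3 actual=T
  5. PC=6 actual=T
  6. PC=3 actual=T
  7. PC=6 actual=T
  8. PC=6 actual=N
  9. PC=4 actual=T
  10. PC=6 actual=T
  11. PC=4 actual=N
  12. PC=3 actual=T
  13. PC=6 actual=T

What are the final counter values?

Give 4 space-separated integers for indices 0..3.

Answer: 2 2 3 3

Derivation:
Ev 1: PC=4 idx=0 pred=T actual=T -> ctr[0]=3
Ev 2: PC=2 idx=2 pred=T actual=N -> ctr[2]=1
Ev 3: PC=6 idx=2 pred=N actual=N -> ctr[2]=0
Ev 4: PC=3 idx=3 pred=T actual=T -> ctr[3]=3
Ev 5: PC=6 idx=2 pred=N actual=T -> ctr[2]=1
Ev 6: PC=3 idx=3 pred=T actual=T -> ctr[3]=3
Ev 7: PC=6 idx=2 pred=N actual=T -> ctr[2]=2
Ev 8: PC=6 idx=2 pred=T actual=N -> ctr[2]=1
Ev 9: PC=4 idx=0 pred=T actual=T -> ctr[0]=3
Ev 10: PC=6 idx=2 pred=N actual=T -> ctr[2]=2
Ev 11: PC=4 idx=0 pred=T actual=N -> ctr[0]=2
Ev 12: PC=3 idx=3 pred=T actual=T -> ctr[3]=3
Ev 13: PC=6 idx=2 pred=T actual=T -> ctr[2]=3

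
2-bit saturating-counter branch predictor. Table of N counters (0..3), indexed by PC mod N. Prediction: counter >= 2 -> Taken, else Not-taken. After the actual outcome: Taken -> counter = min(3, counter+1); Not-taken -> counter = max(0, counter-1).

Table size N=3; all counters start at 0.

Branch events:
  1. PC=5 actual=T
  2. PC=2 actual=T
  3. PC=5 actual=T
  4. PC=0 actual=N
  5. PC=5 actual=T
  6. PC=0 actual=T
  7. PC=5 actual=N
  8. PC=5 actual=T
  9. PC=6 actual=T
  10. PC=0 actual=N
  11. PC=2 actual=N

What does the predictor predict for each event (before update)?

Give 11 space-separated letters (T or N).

Answer: N N T N T N T T N T T

Derivation:
Ev 1: PC=5 idx=2 pred=N actual=T -> ctr[2]=1
Ev 2: PC=2 idx=2 pred=N actual=T -> ctr[2]=2
Ev 3: PC=5 idx=2 pred=T actual=T -> ctr[2]=3
Ev 4: PC=0 idx=0 pred=N actual=N -> ctr[0]=0
Ev 5: PC=5 idx=2 pred=T actual=T -> ctr[2]=3
Ev 6: PC=0 idx=0 pred=N actual=T -> ctr[0]=1
Ev 7: PC=5 idx=2 pred=T actual=N -> ctr[2]=2
Ev 8: PC=5 idx=2 pred=T actual=T -> ctr[2]=3
Ev 9: PC=6 idx=0 pred=N actual=T -> ctr[0]=2
Ev 10: PC=0 idx=0 pred=T actual=N -> ctr[0]=1
Ev 11: PC=2 idx=2 pred=T actual=N -> ctr[2]=2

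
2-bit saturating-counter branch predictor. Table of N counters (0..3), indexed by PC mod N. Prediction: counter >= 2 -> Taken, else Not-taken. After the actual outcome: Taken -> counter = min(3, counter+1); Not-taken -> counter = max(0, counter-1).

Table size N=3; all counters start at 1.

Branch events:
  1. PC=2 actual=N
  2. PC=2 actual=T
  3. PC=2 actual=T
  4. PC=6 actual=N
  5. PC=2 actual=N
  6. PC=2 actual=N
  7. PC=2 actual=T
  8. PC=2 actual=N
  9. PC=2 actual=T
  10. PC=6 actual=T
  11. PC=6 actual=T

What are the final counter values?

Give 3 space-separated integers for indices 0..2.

Ev 1: PC=2 idx=2 pred=N actual=N -> ctr[2]=0
Ev 2: PC=2 idx=2 pred=N actual=T -> ctr[2]=1
Ev 3: PC=2 idx=2 pred=N actual=T -> ctr[2]=2
Ev 4: PC=6 idx=0 pred=N actual=N -> ctr[0]=0
Ev 5: PC=2 idx=2 pred=T actual=N -> ctr[2]=1
Ev 6: PC=2 idx=2 pred=N actual=N -> ctr[2]=0
Ev 7: PC=2 idx=2 pred=N actual=T -> ctr[2]=1
Ev 8: PC=2 idx=2 pred=N actual=N -> ctr[2]=0
Ev 9: PC=2 idx=2 pred=N actual=T -> ctr[2]=1
Ev 10: PC=6 idx=0 pred=N actual=T -> ctr[0]=1
Ev 11: PC=6 idx=0 pred=N actual=T -> ctr[0]=2

Answer: 2 1 1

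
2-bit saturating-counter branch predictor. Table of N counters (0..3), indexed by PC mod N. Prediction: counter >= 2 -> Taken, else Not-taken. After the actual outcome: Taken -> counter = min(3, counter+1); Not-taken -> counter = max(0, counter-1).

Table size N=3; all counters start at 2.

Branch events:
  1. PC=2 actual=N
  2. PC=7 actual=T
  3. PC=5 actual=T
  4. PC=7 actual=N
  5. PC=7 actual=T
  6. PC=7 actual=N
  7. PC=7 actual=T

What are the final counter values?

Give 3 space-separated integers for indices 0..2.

Answer: 2 3 2

Derivation:
Ev 1: PC=2 idx=2 pred=T actual=N -> ctr[2]=1
Ev 2: PC=7 idx=1 pred=T actual=T -> ctr[1]=3
Ev 3: PC=5 idx=2 pred=N actual=T -> ctr[2]=2
Ev 4: PC=7 idx=1 pred=T actual=N -> ctr[1]=2
Ev 5: PC=7 idx=1 pred=T actual=T -> ctr[1]=3
Ev 6: PC=7 idx=1 pred=T actual=N -> ctr[1]=2
Ev 7: PC=7 idx=1 pred=T actual=T -> ctr[1]=3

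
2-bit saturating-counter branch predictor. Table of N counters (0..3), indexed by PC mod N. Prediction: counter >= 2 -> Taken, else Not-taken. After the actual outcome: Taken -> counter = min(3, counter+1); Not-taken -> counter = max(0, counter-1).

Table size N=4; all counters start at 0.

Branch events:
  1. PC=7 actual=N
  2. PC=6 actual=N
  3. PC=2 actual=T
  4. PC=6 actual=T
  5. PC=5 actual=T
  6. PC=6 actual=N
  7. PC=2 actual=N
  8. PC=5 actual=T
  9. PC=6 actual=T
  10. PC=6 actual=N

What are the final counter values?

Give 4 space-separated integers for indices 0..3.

Ev 1: PC=7 idx=3 pred=N actual=N -> ctr[3]=0
Ev 2: PC=6 idx=2 pred=N actual=N -> ctr[2]=0
Ev 3: PC=2 idx=2 pred=N actual=T -> ctr[2]=1
Ev 4: PC=6 idx=2 pred=N actual=T -> ctr[2]=2
Ev 5: PC=5 idx=1 pred=N actual=T -> ctr[1]=1
Ev 6: PC=6 idx=2 pred=T actual=N -> ctr[2]=1
Ev 7: PC=2 idx=2 pred=N actual=N -> ctr[2]=0
Ev 8: PC=5 idx=1 pred=N actual=T -> ctr[1]=2
Ev 9: PC=6 idx=2 pred=N actual=T -> ctr[2]=1
Ev 10: PC=6 idx=2 pred=N actual=N -> ctr[2]=0

Answer: 0 2 0 0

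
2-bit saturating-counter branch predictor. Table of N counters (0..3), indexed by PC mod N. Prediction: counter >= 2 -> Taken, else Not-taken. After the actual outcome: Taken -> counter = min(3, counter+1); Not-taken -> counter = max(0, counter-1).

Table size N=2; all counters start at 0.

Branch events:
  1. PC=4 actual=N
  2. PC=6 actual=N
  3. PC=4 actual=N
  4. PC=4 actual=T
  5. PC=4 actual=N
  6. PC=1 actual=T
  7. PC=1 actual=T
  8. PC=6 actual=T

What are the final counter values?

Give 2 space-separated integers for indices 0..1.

Ev 1: PC=4 idx=0 pred=N actual=N -> ctr[0]=0
Ev 2: PC=6 idx=0 pred=N actual=N -> ctr[0]=0
Ev 3: PC=4 idx=0 pred=N actual=N -> ctr[0]=0
Ev 4: PC=4 idx=0 pred=N actual=T -> ctr[0]=1
Ev 5: PC=4 idx=0 pred=N actual=N -> ctr[0]=0
Ev 6: PC=1 idx=1 pred=N actual=T -> ctr[1]=1
Ev 7: PC=1 idx=1 pred=N actual=T -> ctr[1]=2
Ev 8: PC=6 idx=0 pred=N actual=T -> ctr[0]=1

Answer: 1 2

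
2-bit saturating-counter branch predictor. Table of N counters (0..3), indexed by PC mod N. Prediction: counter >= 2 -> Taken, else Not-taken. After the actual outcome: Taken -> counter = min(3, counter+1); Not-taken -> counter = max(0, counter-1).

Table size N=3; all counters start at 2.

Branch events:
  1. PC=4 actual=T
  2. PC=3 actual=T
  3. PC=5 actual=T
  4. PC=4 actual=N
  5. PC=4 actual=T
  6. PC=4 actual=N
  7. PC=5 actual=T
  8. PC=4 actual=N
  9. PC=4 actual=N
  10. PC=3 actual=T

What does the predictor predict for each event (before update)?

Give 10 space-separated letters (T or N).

Ev 1: PC=4 idx=1 pred=T actual=T -> ctr[1]=3
Ev 2: PC=3 idx=0 pred=T actual=T -> ctr[0]=3
Ev 3: PC=5 idx=2 pred=T actual=T -> ctr[2]=3
Ev 4: PC=4 idx=1 pred=T actual=N -> ctr[1]=2
Ev 5: PC=4 idx=1 pred=T actual=T -> ctr[1]=3
Ev 6: PC=4 idx=1 pred=T actual=N -> ctr[1]=2
Ev 7: PC=5 idx=2 pred=T actual=T -> ctr[2]=3
Ev 8: PC=4 idx=1 pred=T actual=N -> ctr[1]=1
Ev 9: PC=4 idx=1 pred=N actual=N -> ctr[1]=0
Ev 10: PC=3 idx=0 pred=T actual=T -> ctr[0]=3

Answer: T T T T T T T T N T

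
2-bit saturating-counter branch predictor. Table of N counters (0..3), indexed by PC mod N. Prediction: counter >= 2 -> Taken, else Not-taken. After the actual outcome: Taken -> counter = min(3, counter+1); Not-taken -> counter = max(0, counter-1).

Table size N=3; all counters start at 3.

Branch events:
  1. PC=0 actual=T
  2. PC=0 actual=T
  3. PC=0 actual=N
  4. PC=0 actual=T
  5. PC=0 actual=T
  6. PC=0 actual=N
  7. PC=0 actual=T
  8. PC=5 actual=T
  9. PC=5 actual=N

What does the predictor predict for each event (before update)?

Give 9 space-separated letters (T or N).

Answer: T T T T T T T T T

Derivation:
Ev 1: PC=0 idx=0 pred=T actual=T -> ctr[0]=3
Ev 2: PC=0 idx=0 pred=T actual=T -> ctr[0]=3
Ev 3: PC=0 idx=0 pred=T actual=N -> ctr[0]=2
Ev 4: PC=0 idx=0 pred=T actual=T -> ctr[0]=3
Ev 5: PC=0 idx=0 pred=T actual=T -> ctr[0]=3
Ev 6: PC=0 idx=0 pred=T actual=N -> ctr[0]=2
Ev 7: PC=0 idx=0 pred=T actual=T -> ctr[0]=3
Ev 8: PC=5 idx=2 pred=T actual=T -> ctr[2]=3
Ev 9: PC=5 idx=2 pred=T actual=N -> ctr[2]=2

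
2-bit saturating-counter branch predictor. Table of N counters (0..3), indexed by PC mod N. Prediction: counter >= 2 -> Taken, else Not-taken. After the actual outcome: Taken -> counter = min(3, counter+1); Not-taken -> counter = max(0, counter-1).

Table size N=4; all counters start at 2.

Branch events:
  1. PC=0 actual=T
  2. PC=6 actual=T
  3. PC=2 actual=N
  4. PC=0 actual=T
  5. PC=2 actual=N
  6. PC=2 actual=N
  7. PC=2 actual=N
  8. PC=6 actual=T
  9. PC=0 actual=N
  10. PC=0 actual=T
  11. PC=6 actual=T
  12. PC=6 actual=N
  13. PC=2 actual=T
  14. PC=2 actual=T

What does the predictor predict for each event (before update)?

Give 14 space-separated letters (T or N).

Ev 1: PC=0 idx=0 pred=T actual=T -> ctr[0]=3
Ev 2: PC=6 idx=2 pred=T actual=T -> ctr[2]=3
Ev 3: PC=2 idx=2 pred=T actual=N -> ctr[2]=2
Ev 4: PC=0 idx=0 pred=T actual=T -> ctr[0]=3
Ev 5: PC=2 idx=2 pred=T actual=N -> ctr[2]=1
Ev 6: PC=2 idx=2 pred=N actual=N -> ctr[2]=0
Ev 7: PC=2 idx=2 pred=N actual=N -> ctr[2]=0
Ev 8: PC=6 idx=2 pred=N actual=T -> ctr[2]=1
Ev 9: PC=0 idx=0 pred=T actual=N -> ctr[0]=2
Ev 10: PC=0 idx=0 pred=T actual=T -> ctr[0]=3
Ev 11: PC=6 idx=2 pred=N actual=T -> ctr[2]=2
Ev 12: PC=6 idx=2 pred=T actual=N -> ctr[2]=1
Ev 13: PC=2 idx=2 pred=N actual=T -> ctr[2]=2
Ev 14: PC=2 idx=2 pred=T actual=T -> ctr[2]=3

Answer: T T T T T N N N T T N T N T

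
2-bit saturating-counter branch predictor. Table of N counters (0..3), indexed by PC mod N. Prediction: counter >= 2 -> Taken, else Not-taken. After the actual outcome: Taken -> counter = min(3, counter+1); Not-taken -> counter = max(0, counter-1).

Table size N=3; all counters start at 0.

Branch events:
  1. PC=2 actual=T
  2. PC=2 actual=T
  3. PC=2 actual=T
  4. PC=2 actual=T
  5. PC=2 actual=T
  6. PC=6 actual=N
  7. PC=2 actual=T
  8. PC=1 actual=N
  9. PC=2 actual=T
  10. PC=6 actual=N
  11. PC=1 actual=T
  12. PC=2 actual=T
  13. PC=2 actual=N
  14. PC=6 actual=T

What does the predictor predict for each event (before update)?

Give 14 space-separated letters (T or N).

Ev 1: PC=2 idx=2 pred=N actual=T -> ctr[2]=1
Ev 2: PC=2 idx=2 pred=N actual=T -> ctr[2]=2
Ev 3: PC=2 idx=2 pred=T actual=T -> ctr[2]=3
Ev 4: PC=2 idx=2 pred=T actual=T -> ctr[2]=3
Ev 5: PC=2 idx=2 pred=T actual=T -> ctr[2]=3
Ev 6: PC=6 idx=0 pred=N actual=N -> ctr[0]=0
Ev 7: PC=2 idx=2 pred=T actual=T -> ctr[2]=3
Ev 8: PC=1 idx=1 pred=N actual=N -> ctr[1]=0
Ev 9: PC=2 idx=2 pred=T actual=T -> ctr[2]=3
Ev 10: PC=6 idx=0 pred=N actual=N -> ctr[0]=0
Ev 11: PC=1 idx=1 pred=N actual=T -> ctr[1]=1
Ev 12: PC=2 idx=2 pred=T actual=T -> ctr[2]=3
Ev 13: PC=2 idx=2 pred=T actual=N -> ctr[2]=2
Ev 14: PC=6 idx=0 pred=N actual=T -> ctr[0]=1

Answer: N N T T T N T N T N N T T N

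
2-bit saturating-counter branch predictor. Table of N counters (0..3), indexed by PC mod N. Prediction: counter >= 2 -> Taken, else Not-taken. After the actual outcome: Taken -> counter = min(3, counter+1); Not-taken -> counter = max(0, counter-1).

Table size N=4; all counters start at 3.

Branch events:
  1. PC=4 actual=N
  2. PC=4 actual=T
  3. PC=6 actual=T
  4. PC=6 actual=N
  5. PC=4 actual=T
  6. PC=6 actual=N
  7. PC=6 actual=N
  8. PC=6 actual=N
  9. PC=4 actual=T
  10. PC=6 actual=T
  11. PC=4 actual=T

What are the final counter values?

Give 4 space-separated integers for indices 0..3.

Ev 1: PC=4 idx=0 pred=T actual=N -> ctr[0]=2
Ev 2: PC=4 idx=0 pred=T actual=T -> ctr[0]=3
Ev 3: PC=6 idx=2 pred=T actual=T -> ctr[2]=3
Ev 4: PC=6 idx=2 pred=T actual=N -> ctr[2]=2
Ev 5: PC=4 idx=0 pred=T actual=T -> ctr[0]=3
Ev 6: PC=6 idx=2 pred=T actual=N -> ctr[2]=1
Ev 7: PC=6 idx=2 pred=N actual=N -> ctr[2]=0
Ev 8: PC=6 idx=2 pred=N actual=N -> ctr[2]=0
Ev 9: PC=4 idx=0 pred=T actual=T -> ctr[0]=3
Ev 10: PC=6 idx=2 pred=N actual=T -> ctr[2]=1
Ev 11: PC=4 idx=0 pred=T actual=T -> ctr[0]=3

Answer: 3 3 1 3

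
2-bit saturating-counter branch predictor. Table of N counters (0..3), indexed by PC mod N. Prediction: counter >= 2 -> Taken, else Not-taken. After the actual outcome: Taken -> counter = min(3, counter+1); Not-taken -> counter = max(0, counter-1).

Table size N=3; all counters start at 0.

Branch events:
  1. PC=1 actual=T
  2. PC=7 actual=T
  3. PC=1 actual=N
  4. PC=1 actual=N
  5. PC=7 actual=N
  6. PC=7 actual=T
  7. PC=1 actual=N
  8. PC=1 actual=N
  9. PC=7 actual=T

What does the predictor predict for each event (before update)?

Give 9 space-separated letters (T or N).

Answer: N N T N N N N N N

Derivation:
Ev 1: PC=1 idx=1 pred=N actual=T -> ctr[1]=1
Ev 2: PC=7 idx=1 pred=N actual=T -> ctr[1]=2
Ev 3: PC=1 idx=1 pred=T actual=N -> ctr[1]=1
Ev 4: PC=1 idx=1 pred=N actual=N -> ctr[1]=0
Ev 5: PC=7 idx=1 pred=N actual=N -> ctr[1]=0
Ev 6: PC=7 idx=1 pred=N actual=T -> ctr[1]=1
Ev 7: PC=1 idx=1 pred=N actual=N -> ctr[1]=0
Ev 8: PC=1 idx=1 pred=N actual=N -> ctr[1]=0
Ev 9: PC=7 idx=1 pred=N actual=T -> ctr[1]=1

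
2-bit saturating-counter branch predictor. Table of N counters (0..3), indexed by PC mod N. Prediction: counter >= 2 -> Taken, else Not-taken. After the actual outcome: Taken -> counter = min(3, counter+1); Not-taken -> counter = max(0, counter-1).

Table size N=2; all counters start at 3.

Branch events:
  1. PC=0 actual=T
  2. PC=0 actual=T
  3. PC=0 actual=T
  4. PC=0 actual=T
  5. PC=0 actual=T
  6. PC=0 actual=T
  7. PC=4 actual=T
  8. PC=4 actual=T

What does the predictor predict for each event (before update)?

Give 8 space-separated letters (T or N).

Answer: T T T T T T T T

Derivation:
Ev 1: PC=0 idx=0 pred=T actual=T -> ctr[0]=3
Ev 2: PC=0 idx=0 pred=T actual=T -> ctr[0]=3
Ev 3: PC=0 idx=0 pred=T actual=T -> ctr[0]=3
Ev 4: PC=0 idx=0 pred=T actual=T -> ctr[0]=3
Ev 5: PC=0 idx=0 pred=T actual=T -> ctr[0]=3
Ev 6: PC=0 idx=0 pred=T actual=T -> ctr[0]=3
Ev 7: PC=4 idx=0 pred=T actual=T -> ctr[0]=3
Ev 8: PC=4 idx=0 pred=T actual=T -> ctr[0]=3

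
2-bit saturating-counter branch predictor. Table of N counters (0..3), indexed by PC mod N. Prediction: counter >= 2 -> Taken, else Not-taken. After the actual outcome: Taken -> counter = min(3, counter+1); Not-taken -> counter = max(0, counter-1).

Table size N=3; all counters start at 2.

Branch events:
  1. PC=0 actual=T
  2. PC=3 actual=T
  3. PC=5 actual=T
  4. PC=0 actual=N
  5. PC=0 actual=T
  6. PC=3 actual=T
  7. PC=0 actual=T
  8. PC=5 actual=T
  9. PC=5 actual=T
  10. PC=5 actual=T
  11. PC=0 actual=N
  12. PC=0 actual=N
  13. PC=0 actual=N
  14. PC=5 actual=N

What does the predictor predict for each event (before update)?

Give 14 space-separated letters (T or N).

Ev 1: PC=0 idx=0 pred=T actual=T -> ctr[0]=3
Ev 2: PC=3 idx=0 pred=T actual=T -> ctr[0]=3
Ev 3: PC=5 idx=2 pred=T actual=T -> ctr[2]=3
Ev 4: PC=0 idx=0 pred=T actual=N -> ctr[0]=2
Ev 5: PC=0 idx=0 pred=T actual=T -> ctr[0]=3
Ev 6: PC=3 idx=0 pred=T actual=T -> ctr[0]=3
Ev 7: PC=0 idx=0 pred=T actual=T -> ctr[0]=3
Ev 8: PC=5 idx=2 pred=T actual=T -> ctr[2]=3
Ev 9: PC=5 idx=2 pred=T actual=T -> ctr[2]=3
Ev 10: PC=5 idx=2 pred=T actual=T -> ctr[2]=3
Ev 11: PC=0 idx=0 pred=T actual=N -> ctr[0]=2
Ev 12: PC=0 idx=0 pred=T actual=N -> ctr[0]=1
Ev 13: PC=0 idx=0 pred=N actual=N -> ctr[0]=0
Ev 14: PC=5 idx=2 pred=T actual=N -> ctr[2]=2

Answer: T T T T T T T T T T T T N T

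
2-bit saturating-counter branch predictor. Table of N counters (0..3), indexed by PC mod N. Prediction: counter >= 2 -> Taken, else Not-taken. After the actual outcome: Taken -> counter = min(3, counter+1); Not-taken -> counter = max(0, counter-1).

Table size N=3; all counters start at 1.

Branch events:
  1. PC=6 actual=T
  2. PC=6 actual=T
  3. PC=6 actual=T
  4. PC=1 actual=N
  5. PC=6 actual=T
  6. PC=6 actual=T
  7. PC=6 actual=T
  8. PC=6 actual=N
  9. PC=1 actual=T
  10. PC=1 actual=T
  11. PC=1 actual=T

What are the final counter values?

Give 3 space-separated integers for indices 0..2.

Answer: 2 3 1

Derivation:
Ev 1: PC=6 idx=0 pred=N actual=T -> ctr[0]=2
Ev 2: PC=6 idx=0 pred=T actual=T -> ctr[0]=3
Ev 3: PC=6 idx=0 pred=T actual=T -> ctr[0]=3
Ev 4: PC=1 idx=1 pred=N actual=N -> ctr[1]=0
Ev 5: PC=6 idx=0 pred=T actual=T -> ctr[0]=3
Ev 6: PC=6 idx=0 pred=T actual=T -> ctr[0]=3
Ev 7: PC=6 idx=0 pred=T actual=T -> ctr[0]=3
Ev 8: PC=6 idx=0 pred=T actual=N -> ctr[0]=2
Ev 9: PC=1 idx=1 pred=N actual=T -> ctr[1]=1
Ev 10: PC=1 idx=1 pred=N actual=T -> ctr[1]=2
Ev 11: PC=1 idx=1 pred=T actual=T -> ctr[1]=3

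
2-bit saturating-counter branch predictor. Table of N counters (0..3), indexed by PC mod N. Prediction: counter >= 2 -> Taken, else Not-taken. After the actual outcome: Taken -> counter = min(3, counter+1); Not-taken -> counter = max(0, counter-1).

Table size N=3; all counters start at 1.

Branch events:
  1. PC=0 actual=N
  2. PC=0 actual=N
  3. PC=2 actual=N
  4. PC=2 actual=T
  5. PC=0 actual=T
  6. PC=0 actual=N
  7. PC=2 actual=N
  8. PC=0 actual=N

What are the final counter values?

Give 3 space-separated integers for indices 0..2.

Answer: 0 1 0

Derivation:
Ev 1: PC=0 idx=0 pred=N actual=N -> ctr[0]=0
Ev 2: PC=0 idx=0 pred=N actual=N -> ctr[0]=0
Ev 3: PC=2 idx=2 pred=N actual=N -> ctr[2]=0
Ev 4: PC=2 idx=2 pred=N actual=T -> ctr[2]=1
Ev 5: PC=0 idx=0 pred=N actual=T -> ctr[0]=1
Ev 6: PC=0 idx=0 pred=N actual=N -> ctr[0]=0
Ev 7: PC=2 idx=2 pred=N actual=N -> ctr[2]=0
Ev 8: PC=0 idx=0 pred=N actual=N -> ctr[0]=0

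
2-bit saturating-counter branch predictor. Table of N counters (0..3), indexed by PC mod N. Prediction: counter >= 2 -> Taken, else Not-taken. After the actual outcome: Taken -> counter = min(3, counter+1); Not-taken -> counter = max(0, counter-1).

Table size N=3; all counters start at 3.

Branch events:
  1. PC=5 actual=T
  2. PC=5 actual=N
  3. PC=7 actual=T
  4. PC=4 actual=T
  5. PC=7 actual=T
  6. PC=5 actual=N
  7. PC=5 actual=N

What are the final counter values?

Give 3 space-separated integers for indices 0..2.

Answer: 3 3 0

Derivation:
Ev 1: PC=5 idx=2 pred=T actual=T -> ctr[2]=3
Ev 2: PC=5 idx=2 pred=T actual=N -> ctr[2]=2
Ev 3: PC=7 idx=1 pred=T actual=T -> ctr[1]=3
Ev 4: PC=4 idx=1 pred=T actual=T -> ctr[1]=3
Ev 5: PC=7 idx=1 pred=T actual=T -> ctr[1]=3
Ev 6: PC=5 idx=2 pred=T actual=N -> ctr[2]=1
Ev 7: PC=5 idx=2 pred=N actual=N -> ctr[2]=0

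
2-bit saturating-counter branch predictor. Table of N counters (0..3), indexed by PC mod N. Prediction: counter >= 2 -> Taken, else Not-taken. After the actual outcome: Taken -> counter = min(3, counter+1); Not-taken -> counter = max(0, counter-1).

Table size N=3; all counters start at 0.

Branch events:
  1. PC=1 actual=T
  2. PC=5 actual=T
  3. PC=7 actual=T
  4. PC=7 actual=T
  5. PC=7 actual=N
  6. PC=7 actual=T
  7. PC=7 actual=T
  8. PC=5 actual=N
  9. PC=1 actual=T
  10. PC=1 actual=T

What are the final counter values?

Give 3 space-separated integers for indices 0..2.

Ev 1: PC=1 idx=1 pred=N actual=T -> ctr[1]=1
Ev 2: PC=5 idx=2 pred=N actual=T -> ctr[2]=1
Ev 3: PC=7 idx=1 pred=N actual=T -> ctr[1]=2
Ev 4: PC=7 idx=1 pred=T actual=T -> ctr[1]=3
Ev 5: PC=7 idx=1 pred=T actual=N -> ctr[1]=2
Ev 6: PC=7 idx=1 pred=T actual=T -> ctr[1]=3
Ev 7: PC=7 idx=1 pred=T actual=T -> ctr[1]=3
Ev 8: PC=5 idx=2 pred=N actual=N -> ctr[2]=0
Ev 9: PC=1 idx=1 pred=T actual=T -> ctr[1]=3
Ev 10: PC=1 idx=1 pred=T actual=T -> ctr[1]=3

Answer: 0 3 0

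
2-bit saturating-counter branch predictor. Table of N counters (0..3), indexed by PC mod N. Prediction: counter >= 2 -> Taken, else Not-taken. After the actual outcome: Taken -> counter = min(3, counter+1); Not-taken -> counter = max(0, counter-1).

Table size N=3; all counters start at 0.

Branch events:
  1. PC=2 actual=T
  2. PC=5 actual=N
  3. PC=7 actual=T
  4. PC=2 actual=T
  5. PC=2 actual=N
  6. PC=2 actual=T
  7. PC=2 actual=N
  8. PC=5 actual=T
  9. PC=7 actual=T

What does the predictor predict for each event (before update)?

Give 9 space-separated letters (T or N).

Answer: N N N N N N N N N

Derivation:
Ev 1: PC=2 idx=2 pred=N actual=T -> ctr[2]=1
Ev 2: PC=5 idx=2 pred=N actual=N -> ctr[2]=0
Ev 3: PC=7 idx=1 pred=N actual=T -> ctr[1]=1
Ev 4: PC=2 idx=2 pred=N actual=T -> ctr[2]=1
Ev 5: PC=2 idx=2 pred=N actual=N -> ctr[2]=0
Ev 6: PC=2 idx=2 pred=N actual=T -> ctr[2]=1
Ev 7: PC=2 idx=2 pred=N actual=N -> ctr[2]=0
Ev 8: PC=5 idx=2 pred=N actual=T -> ctr[2]=1
Ev 9: PC=7 idx=1 pred=N actual=T -> ctr[1]=2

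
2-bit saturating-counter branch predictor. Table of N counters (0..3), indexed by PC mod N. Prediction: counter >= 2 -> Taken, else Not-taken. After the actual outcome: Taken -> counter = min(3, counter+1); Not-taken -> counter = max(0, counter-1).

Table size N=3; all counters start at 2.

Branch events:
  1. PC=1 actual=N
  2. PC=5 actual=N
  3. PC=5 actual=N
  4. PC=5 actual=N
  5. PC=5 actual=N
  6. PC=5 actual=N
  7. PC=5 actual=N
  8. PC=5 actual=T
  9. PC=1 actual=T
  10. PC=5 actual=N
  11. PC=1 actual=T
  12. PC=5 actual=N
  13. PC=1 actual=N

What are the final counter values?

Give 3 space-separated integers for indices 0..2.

Ev 1: PC=1 idx=1 pred=T actual=N -> ctr[1]=1
Ev 2: PC=5 idx=2 pred=T actual=N -> ctr[2]=1
Ev 3: PC=5 idx=2 pred=N actual=N -> ctr[2]=0
Ev 4: PC=5 idx=2 pred=N actual=N -> ctr[2]=0
Ev 5: PC=5 idx=2 pred=N actual=N -> ctr[2]=0
Ev 6: PC=5 idx=2 pred=N actual=N -> ctr[2]=0
Ev 7: PC=5 idx=2 pred=N actual=N -> ctr[2]=0
Ev 8: PC=5 idx=2 pred=N actual=T -> ctr[2]=1
Ev 9: PC=1 idx=1 pred=N actual=T -> ctr[1]=2
Ev 10: PC=5 idx=2 pred=N actual=N -> ctr[2]=0
Ev 11: PC=1 idx=1 pred=T actual=T -> ctr[1]=3
Ev 12: PC=5 idx=2 pred=N actual=N -> ctr[2]=0
Ev 13: PC=1 idx=1 pred=T actual=N -> ctr[1]=2

Answer: 2 2 0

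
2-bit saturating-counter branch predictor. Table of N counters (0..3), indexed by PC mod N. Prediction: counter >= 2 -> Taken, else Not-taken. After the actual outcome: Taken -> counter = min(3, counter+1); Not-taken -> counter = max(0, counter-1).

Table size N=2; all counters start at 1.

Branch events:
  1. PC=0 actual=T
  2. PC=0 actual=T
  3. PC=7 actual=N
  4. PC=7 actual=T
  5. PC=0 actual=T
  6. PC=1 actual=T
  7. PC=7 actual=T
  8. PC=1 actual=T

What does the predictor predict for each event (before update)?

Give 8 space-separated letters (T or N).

Answer: N T N N T N T T

Derivation:
Ev 1: PC=0 idx=0 pred=N actual=T -> ctr[0]=2
Ev 2: PC=0 idx=0 pred=T actual=T -> ctr[0]=3
Ev 3: PC=7 idx=1 pred=N actual=N -> ctr[1]=0
Ev 4: PC=7 idx=1 pred=N actual=T -> ctr[1]=1
Ev 5: PC=0 idx=0 pred=T actual=T -> ctr[0]=3
Ev 6: PC=1 idx=1 pred=N actual=T -> ctr[1]=2
Ev 7: PC=7 idx=1 pred=T actual=T -> ctr[1]=3
Ev 8: PC=1 idx=1 pred=T actual=T -> ctr[1]=3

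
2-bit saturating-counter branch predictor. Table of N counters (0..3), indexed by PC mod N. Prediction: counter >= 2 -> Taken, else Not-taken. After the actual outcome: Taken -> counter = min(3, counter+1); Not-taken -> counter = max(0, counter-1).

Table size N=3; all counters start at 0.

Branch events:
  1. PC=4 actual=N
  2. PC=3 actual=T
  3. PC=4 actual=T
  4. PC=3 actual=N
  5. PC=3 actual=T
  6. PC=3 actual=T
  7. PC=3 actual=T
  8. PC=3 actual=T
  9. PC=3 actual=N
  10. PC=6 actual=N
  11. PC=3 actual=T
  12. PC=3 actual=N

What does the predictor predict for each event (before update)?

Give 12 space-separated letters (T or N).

Ev 1: PC=4 idx=1 pred=N actual=N -> ctr[1]=0
Ev 2: PC=3 idx=0 pred=N actual=T -> ctr[0]=1
Ev 3: PC=4 idx=1 pred=N actual=T -> ctr[1]=1
Ev 4: PC=3 idx=0 pred=N actual=N -> ctr[0]=0
Ev 5: PC=3 idx=0 pred=N actual=T -> ctr[0]=1
Ev 6: PC=3 idx=0 pred=N actual=T -> ctr[0]=2
Ev 7: PC=3 idx=0 pred=T actual=T -> ctr[0]=3
Ev 8: PC=3 idx=0 pred=T actual=T -> ctr[0]=3
Ev 9: PC=3 idx=0 pred=T actual=N -> ctr[0]=2
Ev 10: PC=6 idx=0 pred=T actual=N -> ctr[0]=1
Ev 11: PC=3 idx=0 pred=N actual=T -> ctr[0]=2
Ev 12: PC=3 idx=0 pred=T actual=N -> ctr[0]=1

Answer: N N N N N N T T T T N T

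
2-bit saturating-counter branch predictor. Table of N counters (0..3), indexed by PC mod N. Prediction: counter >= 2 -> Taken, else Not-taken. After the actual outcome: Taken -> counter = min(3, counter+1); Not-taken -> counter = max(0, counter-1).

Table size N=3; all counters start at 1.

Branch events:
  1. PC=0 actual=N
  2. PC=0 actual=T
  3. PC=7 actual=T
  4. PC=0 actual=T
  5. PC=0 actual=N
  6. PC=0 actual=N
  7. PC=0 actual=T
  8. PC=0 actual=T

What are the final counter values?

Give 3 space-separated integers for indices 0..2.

Ev 1: PC=0 idx=0 pred=N actual=N -> ctr[0]=0
Ev 2: PC=0 idx=0 pred=N actual=T -> ctr[0]=1
Ev 3: PC=7 idx=1 pred=N actual=T -> ctr[1]=2
Ev 4: PC=0 idx=0 pred=N actual=T -> ctr[0]=2
Ev 5: PC=0 idx=0 pred=T actual=N -> ctr[0]=1
Ev 6: PC=0 idx=0 pred=N actual=N -> ctr[0]=0
Ev 7: PC=0 idx=0 pred=N actual=T -> ctr[0]=1
Ev 8: PC=0 idx=0 pred=N actual=T -> ctr[0]=2

Answer: 2 2 1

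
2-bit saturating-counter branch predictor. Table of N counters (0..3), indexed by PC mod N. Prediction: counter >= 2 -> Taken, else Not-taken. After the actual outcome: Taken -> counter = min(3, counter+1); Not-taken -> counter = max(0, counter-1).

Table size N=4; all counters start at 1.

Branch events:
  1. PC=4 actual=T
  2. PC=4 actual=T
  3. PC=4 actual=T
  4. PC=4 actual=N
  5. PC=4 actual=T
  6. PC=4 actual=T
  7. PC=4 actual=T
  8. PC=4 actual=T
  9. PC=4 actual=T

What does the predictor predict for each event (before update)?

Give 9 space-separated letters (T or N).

Answer: N T T T T T T T T

Derivation:
Ev 1: PC=4 idx=0 pred=N actual=T -> ctr[0]=2
Ev 2: PC=4 idx=0 pred=T actual=T -> ctr[0]=3
Ev 3: PC=4 idx=0 pred=T actual=T -> ctr[0]=3
Ev 4: PC=4 idx=0 pred=T actual=N -> ctr[0]=2
Ev 5: PC=4 idx=0 pred=T actual=T -> ctr[0]=3
Ev 6: PC=4 idx=0 pred=T actual=T -> ctr[0]=3
Ev 7: PC=4 idx=0 pred=T actual=T -> ctr[0]=3
Ev 8: PC=4 idx=0 pred=T actual=T -> ctr[0]=3
Ev 9: PC=4 idx=0 pred=T actual=T -> ctr[0]=3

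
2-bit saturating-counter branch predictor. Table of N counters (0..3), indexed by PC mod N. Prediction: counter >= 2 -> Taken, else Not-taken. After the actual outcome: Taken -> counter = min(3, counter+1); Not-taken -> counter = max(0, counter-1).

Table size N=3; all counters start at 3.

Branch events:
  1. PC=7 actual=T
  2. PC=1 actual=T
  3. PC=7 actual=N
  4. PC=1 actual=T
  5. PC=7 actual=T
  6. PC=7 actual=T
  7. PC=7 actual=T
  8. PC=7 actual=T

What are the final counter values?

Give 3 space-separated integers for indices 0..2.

Answer: 3 3 3

Derivation:
Ev 1: PC=7 idx=1 pred=T actual=T -> ctr[1]=3
Ev 2: PC=1 idx=1 pred=T actual=T -> ctr[1]=3
Ev 3: PC=7 idx=1 pred=T actual=N -> ctr[1]=2
Ev 4: PC=1 idx=1 pred=T actual=T -> ctr[1]=3
Ev 5: PC=7 idx=1 pred=T actual=T -> ctr[1]=3
Ev 6: PC=7 idx=1 pred=T actual=T -> ctr[1]=3
Ev 7: PC=7 idx=1 pred=T actual=T -> ctr[1]=3
Ev 8: PC=7 idx=1 pred=T actual=T -> ctr[1]=3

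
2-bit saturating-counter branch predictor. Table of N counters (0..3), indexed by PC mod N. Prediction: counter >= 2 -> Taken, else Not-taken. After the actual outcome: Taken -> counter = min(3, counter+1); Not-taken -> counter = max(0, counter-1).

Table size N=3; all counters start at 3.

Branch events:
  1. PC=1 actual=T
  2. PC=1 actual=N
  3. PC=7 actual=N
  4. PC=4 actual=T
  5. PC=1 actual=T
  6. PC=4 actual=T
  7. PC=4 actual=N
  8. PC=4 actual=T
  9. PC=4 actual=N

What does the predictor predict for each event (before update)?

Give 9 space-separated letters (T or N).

Answer: T T T N T T T T T

Derivation:
Ev 1: PC=1 idx=1 pred=T actual=T -> ctr[1]=3
Ev 2: PC=1 idx=1 pred=T actual=N -> ctr[1]=2
Ev 3: PC=7 idx=1 pred=T actual=N -> ctr[1]=1
Ev 4: PC=4 idx=1 pred=N actual=T -> ctr[1]=2
Ev 5: PC=1 idx=1 pred=T actual=T -> ctr[1]=3
Ev 6: PC=4 idx=1 pred=T actual=T -> ctr[1]=3
Ev 7: PC=4 idx=1 pred=T actual=N -> ctr[1]=2
Ev 8: PC=4 idx=1 pred=T actual=T -> ctr[1]=3
Ev 9: PC=4 idx=1 pred=T actual=N -> ctr[1]=2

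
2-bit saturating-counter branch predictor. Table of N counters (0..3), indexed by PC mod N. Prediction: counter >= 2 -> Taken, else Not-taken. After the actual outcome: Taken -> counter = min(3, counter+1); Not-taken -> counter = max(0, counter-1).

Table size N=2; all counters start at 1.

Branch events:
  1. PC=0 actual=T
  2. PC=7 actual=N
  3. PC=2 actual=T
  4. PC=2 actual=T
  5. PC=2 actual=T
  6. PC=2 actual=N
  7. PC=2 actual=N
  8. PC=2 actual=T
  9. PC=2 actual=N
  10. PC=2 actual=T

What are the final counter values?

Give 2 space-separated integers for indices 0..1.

Answer: 2 0

Derivation:
Ev 1: PC=0 idx=0 pred=N actual=T -> ctr[0]=2
Ev 2: PC=7 idx=1 pred=N actual=N -> ctr[1]=0
Ev 3: PC=2 idx=0 pred=T actual=T -> ctr[0]=3
Ev 4: PC=2 idx=0 pred=T actual=T -> ctr[0]=3
Ev 5: PC=2 idx=0 pred=T actual=T -> ctr[0]=3
Ev 6: PC=2 idx=0 pred=T actual=N -> ctr[0]=2
Ev 7: PC=2 idx=0 pred=T actual=N -> ctr[0]=1
Ev 8: PC=2 idx=0 pred=N actual=T -> ctr[0]=2
Ev 9: PC=2 idx=0 pred=T actual=N -> ctr[0]=1
Ev 10: PC=2 idx=0 pred=N actual=T -> ctr[0]=2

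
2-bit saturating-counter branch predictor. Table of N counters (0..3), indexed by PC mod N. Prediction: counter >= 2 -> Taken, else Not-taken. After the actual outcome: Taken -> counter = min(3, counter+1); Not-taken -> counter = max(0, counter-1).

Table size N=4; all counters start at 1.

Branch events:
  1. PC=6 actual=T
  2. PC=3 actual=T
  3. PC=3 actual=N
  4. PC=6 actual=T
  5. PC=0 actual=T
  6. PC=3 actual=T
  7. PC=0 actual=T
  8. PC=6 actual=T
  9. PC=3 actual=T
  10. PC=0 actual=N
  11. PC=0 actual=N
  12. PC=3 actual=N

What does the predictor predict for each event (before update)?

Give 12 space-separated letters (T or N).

Ev 1: PC=6 idx=2 pred=N actual=T -> ctr[2]=2
Ev 2: PC=3 idx=3 pred=N actual=T -> ctr[3]=2
Ev 3: PC=3 idx=3 pred=T actual=N -> ctr[3]=1
Ev 4: PC=6 idx=2 pred=T actual=T -> ctr[2]=3
Ev 5: PC=0 idx=0 pred=N actual=T -> ctr[0]=2
Ev 6: PC=3 idx=3 pred=N actual=T -> ctr[3]=2
Ev 7: PC=0 idx=0 pred=T actual=T -> ctr[0]=3
Ev 8: PC=6 idx=2 pred=T actual=T -> ctr[2]=3
Ev 9: PC=3 idx=3 pred=T actual=T -> ctr[3]=3
Ev 10: PC=0 idx=0 pred=T actual=N -> ctr[0]=2
Ev 11: PC=0 idx=0 pred=T actual=N -> ctr[0]=1
Ev 12: PC=3 idx=3 pred=T actual=N -> ctr[3]=2

Answer: N N T T N N T T T T T T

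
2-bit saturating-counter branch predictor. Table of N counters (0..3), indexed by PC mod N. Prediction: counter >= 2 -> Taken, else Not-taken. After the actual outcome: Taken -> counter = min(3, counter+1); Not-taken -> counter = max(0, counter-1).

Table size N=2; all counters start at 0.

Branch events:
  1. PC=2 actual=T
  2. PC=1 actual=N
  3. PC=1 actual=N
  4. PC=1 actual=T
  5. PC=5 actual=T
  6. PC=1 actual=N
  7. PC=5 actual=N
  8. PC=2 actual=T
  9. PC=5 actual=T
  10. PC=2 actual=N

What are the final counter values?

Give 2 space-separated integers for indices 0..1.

Ev 1: PC=2 idx=0 pred=N actual=T -> ctr[0]=1
Ev 2: PC=1 idx=1 pred=N actual=N -> ctr[1]=0
Ev 3: PC=1 idx=1 pred=N actual=N -> ctr[1]=0
Ev 4: PC=1 idx=1 pred=N actual=T -> ctr[1]=1
Ev 5: PC=5 idx=1 pred=N actual=T -> ctr[1]=2
Ev 6: PC=1 idx=1 pred=T actual=N -> ctr[1]=1
Ev 7: PC=5 idx=1 pred=N actual=N -> ctr[1]=0
Ev 8: PC=2 idx=0 pred=N actual=T -> ctr[0]=2
Ev 9: PC=5 idx=1 pred=N actual=T -> ctr[1]=1
Ev 10: PC=2 idx=0 pred=T actual=N -> ctr[0]=1

Answer: 1 1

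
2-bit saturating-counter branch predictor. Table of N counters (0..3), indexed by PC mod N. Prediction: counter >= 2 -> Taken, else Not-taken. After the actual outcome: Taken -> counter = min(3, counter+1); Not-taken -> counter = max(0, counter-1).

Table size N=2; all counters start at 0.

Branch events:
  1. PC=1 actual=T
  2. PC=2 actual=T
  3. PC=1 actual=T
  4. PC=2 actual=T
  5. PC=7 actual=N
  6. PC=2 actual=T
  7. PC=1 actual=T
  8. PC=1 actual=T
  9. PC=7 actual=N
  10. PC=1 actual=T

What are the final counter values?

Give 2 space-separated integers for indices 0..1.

Ev 1: PC=1 idx=1 pred=N actual=T -> ctr[1]=1
Ev 2: PC=2 idx=0 pred=N actual=T -> ctr[0]=1
Ev 3: PC=1 idx=1 pred=N actual=T -> ctr[1]=2
Ev 4: PC=2 idx=0 pred=N actual=T -> ctr[0]=2
Ev 5: PC=7 idx=1 pred=T actual=N -> ctr[1]=1
Ev 6: PC=2 idx=0 pred=T actual=T -> ctr[0]=3
Ev 7: PC=1 idx=1 pred=N actual=T -> ctr[1]=2
Ev 8: PC=1 idx=1 pred=T actual=T -> ctr[1]=3
Ev 9: PC=7 idx=1 pred=T actual=N -> ctr[1]=2
Ev 10: PC=1 idx=1 pred=T actual=T -> ctr[1]=3

Answer: 3 3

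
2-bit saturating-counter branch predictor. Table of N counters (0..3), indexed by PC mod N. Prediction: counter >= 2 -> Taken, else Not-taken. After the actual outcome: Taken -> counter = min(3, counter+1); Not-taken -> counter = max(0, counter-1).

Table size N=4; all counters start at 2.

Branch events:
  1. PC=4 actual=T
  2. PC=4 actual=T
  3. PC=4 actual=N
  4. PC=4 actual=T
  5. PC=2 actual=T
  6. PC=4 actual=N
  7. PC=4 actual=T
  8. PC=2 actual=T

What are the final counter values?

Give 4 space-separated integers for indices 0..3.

Ev 1: PC=4 idx=0 pred=T actual=T -> ctr[0]=3
Ev 2: PC=4 idx=0 pred=T actual=T -> ctr[0]=3
Ev 3: PC=4 idx=0 pred=T actual=N -> ctr[0]=2
Ev 4: PC=4 idx=0 pred=T actual=T -> ctr[0]=3
Ev 5: PC=2 idx=2 pred=T actual=T -> ctr[2]=3
Ev 6: PC=4 idx=0 pred=T actual=N -> ctr[0]=2
Ev 7: PC=4 idx=0 pred=T actual=T -> ctr[0]=3
Ev 8: PC=2 idx=2 pred=T actual=T -> ctr[2]=3

Answer: 3 2 3 2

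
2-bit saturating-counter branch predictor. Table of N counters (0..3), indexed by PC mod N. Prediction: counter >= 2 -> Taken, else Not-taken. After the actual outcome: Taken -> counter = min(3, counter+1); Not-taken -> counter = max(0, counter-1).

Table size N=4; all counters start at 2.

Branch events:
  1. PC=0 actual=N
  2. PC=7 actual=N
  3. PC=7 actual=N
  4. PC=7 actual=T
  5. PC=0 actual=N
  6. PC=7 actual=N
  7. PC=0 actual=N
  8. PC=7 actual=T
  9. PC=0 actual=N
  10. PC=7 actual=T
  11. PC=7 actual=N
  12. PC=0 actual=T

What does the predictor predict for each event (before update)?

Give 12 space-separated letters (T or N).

Answer: T T N N N N N N N N T N

Derivation:
Ev 1: PC=0 idx=0 pred=T actual=N -> ctr[0]=1
Ev 2: PC=7 idx=3 pred=T actual=N -> ctr[3]=1
Ev 3: PC=7 idx=3 pred=N actual=N -> ctr[3]=0
Ev 4: PC=7 idx=3 pred=N actual=T -> ctr[3]=1
Ev 5: PC=0 idx=0 pred=N actual=N -> ctr[0]=0
Ev 6: PC=7 idx=3 pred=N actual=N -> ctr[3]=0
Ev 7: PC=0 idx=0 pred=N actual=N -> ctr[0]=0
Ev 8: PC=7 idx=3 pred=N actual=T -> ctr[3]=1
Ev 9: PC=0 idx=0 pred=N actual=N -> ctr[0]=0
Ev 10: PC=7 idx=3 pred=N actual=T -> ctr[3]=2
Ev 11: PC=7 idx=3 pred=T actual=N -> ctr[3]=1
Ev 12: PC=0 idx=0 pred=N actual=T -> ctr[0]=1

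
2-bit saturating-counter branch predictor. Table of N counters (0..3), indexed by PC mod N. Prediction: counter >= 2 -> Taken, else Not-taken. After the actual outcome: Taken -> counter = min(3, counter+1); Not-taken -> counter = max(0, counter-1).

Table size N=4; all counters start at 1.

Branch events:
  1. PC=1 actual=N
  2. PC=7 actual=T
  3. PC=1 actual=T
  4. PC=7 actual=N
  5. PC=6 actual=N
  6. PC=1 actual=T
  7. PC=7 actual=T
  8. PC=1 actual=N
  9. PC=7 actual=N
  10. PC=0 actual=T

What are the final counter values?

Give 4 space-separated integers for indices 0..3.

Ev 1: PC=1 idx=1 pred=N actual=N -> ctr[1]=0
Ev 2: PC=7 idx=3 pred=N actual=T -> ctr[3]=2
Ev 3: PC=1 idx=1 pred=N actual=T -> ctr[1]=1
Ev 4: PC=7 idx=3 pred=T actual=N -> ctr[3]=1
Ev 5: PC=6 idx=2 pred=N actual=N -> ctr[2]=0
Ev 6: PC=1 idx=1 pred=N actual=T -> ctr[1]=2
Ev 7: PC=7 idx=3 pred=N actual=T -> ctr[3]=2
Ev 8: PC=1 idx=1 pred=T actual=N -> ctr[1]=1
Ev 9: PC=7 idx=3 pred=T actual=N -> ctr[3]=1
Ev 10: PC=0 idx=0 pred=N actual=T -> ctr[0]=2

Answer: 2 1 0 1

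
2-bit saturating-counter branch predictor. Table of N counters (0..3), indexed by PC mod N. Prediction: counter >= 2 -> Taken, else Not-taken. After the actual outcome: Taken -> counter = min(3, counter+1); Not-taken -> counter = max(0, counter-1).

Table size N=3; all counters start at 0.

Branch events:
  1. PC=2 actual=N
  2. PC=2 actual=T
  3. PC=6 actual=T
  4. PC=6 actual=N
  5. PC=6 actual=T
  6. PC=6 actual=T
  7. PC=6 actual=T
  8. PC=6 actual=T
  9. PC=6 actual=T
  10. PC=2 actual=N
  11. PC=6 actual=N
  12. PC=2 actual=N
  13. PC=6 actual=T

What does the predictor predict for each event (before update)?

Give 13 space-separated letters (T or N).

Ev 1: PC=2 idx=2 pred=N actual=N -> ctr[2]=0
Ev 2: PC=2 idx=2 pred=N actual=T -> ctr[2]=1
Ev 3: PC=6 idx=0 pred=N actual=T -> ctr[0]=1
Ev 4: PC=6 idx=0 pred=N actual=N -> ctr[0]=0
Ev 5: PC=6 idx=0 pred=N actual=T -> ctr[0]=1
Ev 6: PC=6 idx=0 pred=N actual=T -> ctr[0]=2
Ev 7: PC=6 idx=0 pred=T actual=T -> ctr[0]=3
Ev 8: PC=6 idx=0 pred=T actual=T -> ctr[0]=3
Ev 9: PC=6 idx=0 pred=T actual=T -> ctr[0]=3
Ev 10: PC=2 idx=2 pred=N actual=N -> ctr[2]=0
Ev 11: PC=6 idx=0 pred=T actual=N -> ctr[0]=2
Ev 12: PC=2 idx=2 pred=N actual=N -> ctr[2]=0
Ev 13: PC=6 idx=0 pred=T actual=T -> ctr[0]=3

Answer: N N N N N N T T T N T N T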